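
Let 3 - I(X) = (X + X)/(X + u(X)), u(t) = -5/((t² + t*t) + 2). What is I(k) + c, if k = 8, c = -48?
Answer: -9731/207 ≈ -47.010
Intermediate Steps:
u(t) = -5/(2 + 2*t²) (u(t) = -5/((t² + t²) + 2) = -5/(2*t² + 2) = -5/(2 + 2*t²))
I(X) = 3 - 2*X/(X - 5/(2 + 2*X²)) (I(X) = 3 - (X + X)/(X - 5/(2 + 2*X²)) = 3 - 2*X/(X - 5/(2 + 2*X²)))
I(k) + c = (-15 + 2*8*(1 + 8²))/(-5 + 2*8*(1 + 8²)) - 48 = (-15 + 2*8*(1 + 64))/(-5 + 2*8*(1 + 64)) - 48 = (-15 + 2*8*65)/(-5 + 2*8*65) - 48 = (-15 + 1040)/(-5 + 1040) - 48 = 1025/1035 - 48 = (1/1035)*1025 - 48 = 205/207 - 48 = -9731/207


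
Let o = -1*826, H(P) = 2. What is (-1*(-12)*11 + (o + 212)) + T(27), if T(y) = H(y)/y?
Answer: -13012/27 ≈ -481.93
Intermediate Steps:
o = -826
T(y) = 2/y
(-1*(-12)*11 + (o + 212)) + T(27) = (-1*(-12)*11 + (-826 + 212)) + 2/27 = (12*11 - 614) + 2*(1/27) = (132 - 614) + 2/27 = -482 + 2/27 = -13012/27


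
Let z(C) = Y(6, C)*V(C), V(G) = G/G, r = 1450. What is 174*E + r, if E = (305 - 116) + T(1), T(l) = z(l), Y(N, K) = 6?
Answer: 35380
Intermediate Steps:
V(G) = 1
z(C) = 6 (z(C) = 6*1 = 6)
T(l) = 6
E = 195 (E = (305 - 116) + 6 = 189 + 6 = 195)
174*E + r = 174*195 + 1450 = 33930 + 1450 = 35380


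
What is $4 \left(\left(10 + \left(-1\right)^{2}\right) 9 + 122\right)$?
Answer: $884$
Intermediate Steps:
$4 \left(\left(10 + \left(-1\right)^{2}\right) 9 + 122\right) = 4 \left(\left(10 + 1\right) 9 + 122\right) = 4 \left(11 \cdot 9 + 122\right) = 4 \left(99 + 122\right) = 4 \cdot 221 = 884$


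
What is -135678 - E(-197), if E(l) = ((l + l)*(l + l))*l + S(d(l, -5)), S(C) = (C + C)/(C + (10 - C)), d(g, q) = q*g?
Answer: 30445617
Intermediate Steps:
d(g, q) = g*q
S(C) = C/5 (S(C) = (2*C)/10 = (2*C)*(⅒) = C/5)
E(l) = -l + 4*l³ (E(l) = ((l + l)*(l + l))*l + (l*(-5))/5 = ((2*l)*(2*l))*l + (-5*l)/5 = (4*l²)*l - l = 4*l³ - l = -l + 4*l³)
-135678 - E(-197) = -135678 - (-1*(-197) + 4*(-197)³) = -135678 - (197 + 4*(-7645373)) = -135678 - (197 - 30581492) = -135678 - 1*(-30581295) = -135678 + 30581295 = 30445617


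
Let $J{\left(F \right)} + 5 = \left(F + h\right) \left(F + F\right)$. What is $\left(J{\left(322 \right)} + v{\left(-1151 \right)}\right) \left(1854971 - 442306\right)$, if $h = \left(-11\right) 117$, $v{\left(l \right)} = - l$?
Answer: $-876295876810$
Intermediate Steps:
$h = -1287$
$J{\left(F \right)} = -5 + 2 F \left(-1287 + F\right)$ ($J{\left(F \right)} = -5 + \left(F - 1287\right) \left(F + F\right) = -5 + \left(-1287 + F\right) 2 F = -5 + 2 F \left(-1287 + F\right)$)
$\left(J{\left(322 \right)} + v{\left(-1151 \right)}\right) \left(1854971 - 442306\right) = \left(\left(-5 - 828828 + 2 \cdot 322^{2}\right) - -1151\right) \left(1854971 - 442306\right) = \left(\left(-5 - 828828 + 2 \cdot 103684\right) + 1151\right) 1412665 = \left(\left(-5 - 828828 + 207368\right) + 1151\right) 1412665 = \left(-621465 + 1151\right) 1412665 = \left(-620314\right) 1412665 = -876295876810$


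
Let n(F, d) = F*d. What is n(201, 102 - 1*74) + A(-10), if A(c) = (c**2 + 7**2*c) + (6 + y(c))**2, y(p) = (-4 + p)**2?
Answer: 46042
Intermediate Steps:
A(c) = c**2 + (6 + (-4 + c)**2)**2 + 49*c (A(c) = (c**2 + 7**2*c) + (6 + (-4 + c)**2)**2 = (c**2 + 49*c) + (6 + (-4 + c)**2)**2 = c**2 + (6 + (-4 + c)**2)**2 + 49*c)
n(201, 102 - 1*74) + A(-10) = 201*(102 - 1*74) + ((-10)**2 + (6 + (-4 - 10)**2)**2 + 49*(-10)) = 201*(102 - 74) + (100 + (6 + (-14)**2)**2 - 490) = 201*28 + (100 + (6 + 196)**2 - 490) = 5628 + (100 + 202**2 - 490) = 5628 + (100 + 40804 - 490) = 5628 + 40414 = 46042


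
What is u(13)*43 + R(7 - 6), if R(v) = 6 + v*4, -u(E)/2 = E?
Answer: -1108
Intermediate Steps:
u(E) = -2*E
R(v) = 6 + 4*v
u(13)*43 + R(7 - 6) = -2*13*43 + (6 + 4*(7 - 6)) = -26*43 + (6 + 4*1) = -1118 + (6 + 4) = -1118 + 10 = -1108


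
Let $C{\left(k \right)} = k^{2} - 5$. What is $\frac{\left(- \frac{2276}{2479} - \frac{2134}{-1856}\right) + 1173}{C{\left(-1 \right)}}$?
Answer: $- \frac{2699033541}{9202048} \approx -293.31$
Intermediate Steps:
$C{\left(k \right)} = -5 + k^{2}$
$\frac{\left(- \frac{2276}{2479} - \frac{2134}{-1856}\right) + 1173}{C{\left(-1 \right)}} = \frac{\left(- \frac{2276}{2479} - \frac{2134}{-1856}\right) + 1173}{-5 + \left(-1\right)^{2}} = \frac{\left(\left(-2276\right) \frac{1}{2479} - - \frac{1067}{928}\right) + 1173}{-5 + 1} = \frac{\left(- \frac{2276}{2479} + \frac{1067}{928}\right) + 1173}{-4} = \left(\frac{532965}{2300512} + 1173\right) \left(- \frac{1}{4}\right) = \frac{2699033541}{2300512} \left(- \frac{1}{4}\right) = - \frac{2699033541}{9202048}$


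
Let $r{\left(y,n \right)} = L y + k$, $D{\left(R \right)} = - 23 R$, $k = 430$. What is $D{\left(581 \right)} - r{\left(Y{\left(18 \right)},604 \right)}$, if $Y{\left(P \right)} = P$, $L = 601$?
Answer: $-24611$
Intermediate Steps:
$r{\left(y,n \right)} = 430 + 601 y$ ($r{\left(y,n \right)} = 601 y + 430 = 430 + 601 y$)
$D{\left(581 \right)} - r{\left(Y{\left(18 \right)},604 \right)} = \left(-23\right) 581 - \left(430 + 601 \cdot 18\right) = -13363 - \left(430 + 10818\right) = -13363 - 11248 = -24611$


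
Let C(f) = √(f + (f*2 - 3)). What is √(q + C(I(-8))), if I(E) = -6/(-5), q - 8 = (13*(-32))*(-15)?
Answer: √(156200 + 5*√15)/5 ≈ 79.049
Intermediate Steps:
q = 6248 (q = 8 + (13*(-32))*(-15) = 8 - 416*(-15) = 8 + 6240 = 6248)
I(E) = 6/5 (I(E) = -6*(-⅕) = 6/5)
C(f) = √(-3 + 3*f) (C(f) = √(f + (2*f - 3)) = √(f + (-3 + 2*f)) = √(-3 + 3*f))
√(q + C(I(-8))) = √(6248 + √(-3 + 3*(6/5))) = √(6248 + √(-3 + 18/5)) = √(6248 + √(⅗)) = √(6248 + √15/5)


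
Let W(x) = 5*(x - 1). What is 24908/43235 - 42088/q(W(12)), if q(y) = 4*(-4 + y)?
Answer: -453648362/2204985 ≈ -205.74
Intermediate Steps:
W(x) = -5 + 5*x (W(x) = 5*(-1 + x) = -5 + 5*x)
q(y) = -16 + 4*y
24908/43235 - 42088/q(W(12)) = 24908/43235 - 42088/(-16 + 4*(-5 + 5*12)) = 24908*(1/43235) - 42088/(-16 + 4*(-5 + 60)) = 24908/43235 - 42088/(-16 + 4*55) = 24908/43235 - 42088/(-16 + 220) = 24908/43235 - 42088/204 = 24908/43235 - 42088*1/204 = 24908/43235 - 10522/51 = -453648362/2204985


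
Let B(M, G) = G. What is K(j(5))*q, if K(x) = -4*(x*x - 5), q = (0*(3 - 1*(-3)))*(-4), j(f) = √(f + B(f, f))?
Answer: 0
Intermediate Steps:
j(f) = √2*√f (j(f) = √(f + f) = √(2*f) = √2*√f)
q = 0 (q = (0*(3 + 3))*(-4) = (0*6)*(-4) = 0*(-4) = 0)
K(x) = 20 - 4*x² (K(x) = -4*(x² - 5) = -4*(-5 + x²) = 20 - 4*x²)
K(j(5))*q = (20 - 4*(√2*√5)²)*0 = (20 - 4*(√10)²)*0 = (20 - 4*10)*0 = (20 - 40)*0 = -20*0 = 0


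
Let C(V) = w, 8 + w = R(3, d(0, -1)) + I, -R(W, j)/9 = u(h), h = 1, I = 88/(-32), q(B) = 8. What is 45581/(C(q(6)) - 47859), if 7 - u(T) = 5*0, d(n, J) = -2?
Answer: -182324/191731 ≈ -0.95094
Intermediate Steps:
I = -11/4 (I = 88*(-1/32) = -11/4 ≈ -2.7500)
u(T) = 7 (u(T) = 7 - 5*0 = 7 - 1*0 = 7 + 0 = 7)
R(W, j) = -63 (R(W, j) = -9*7 = -63)
w = -295/4 (w = -8 + (-63 - 11/4) = -8 - 263/4 = -295/4 ≈ -73.750)
C(V) = -295/4
45581/(C(q(6)) - 47859) = 45581/(-295/4 - 47859) = 45581/(-191731/4) = 45581*(-4/191731) = -182324/191731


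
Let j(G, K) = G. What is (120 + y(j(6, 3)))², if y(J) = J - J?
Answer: 14400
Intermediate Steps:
y(J) = 0
(120 + y(j(6, 3)))² = (120 + 0)² = 120² = 14400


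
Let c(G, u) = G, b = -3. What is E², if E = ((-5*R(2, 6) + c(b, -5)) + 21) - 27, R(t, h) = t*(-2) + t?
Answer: 1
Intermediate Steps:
R(t, h) = -t (R(t, h) = -2*t + t = -t)
E = 1 (E = ((-(-5)*2 - 3) + 21) - 27 = ((-5*(-2) - 3) + 21) - 27 = ((10 - 3) + 21) - 27 = (7 + 21) - 27 = 28 - 27 = 1)
E² = 1² = 1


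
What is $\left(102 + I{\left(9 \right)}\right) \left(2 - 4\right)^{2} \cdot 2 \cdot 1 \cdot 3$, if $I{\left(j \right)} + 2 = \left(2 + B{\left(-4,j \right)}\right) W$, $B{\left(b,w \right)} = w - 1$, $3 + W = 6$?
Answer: $3120$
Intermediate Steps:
$W = 3$ ($W = -3 + 6 = 3$)
$B{\left(b,w \right)} = -1 + w$ ($B{\left(b,w \right)} = w - 1 = -1 + w$)
$I{\left(j \right)} = 1 + 3 j$ ($I{\left(j \right)} = -2 + \left(2 + \left(-1 + j\right)\right) 3 = -2 + \left(1 + j\right) 3 = -2 + \left(3 + 3 j\right) = 1 + 3 j$)
$\left(102 + I{\left(9 \right)}\right) \left(2 - 4\right)^{2} \cdot 2 \cdot 1 \cdot 3 = \left(102 + \left(1 + 3 \cdot 9\right)\right) \left(2 - 4\right)^{2} \cdot 2 \cdot 1 \cdot 3 = \left(102 + \left(1 + 27\right)\right) \left(-2\right)^{2} \cdot 2 \cdot 3 = \left(102 + 28\right) 4 \cdot 2 \cdot 3 = 130 \cdot 8 \cdot 3 = 130 \cdot 24 = 3120$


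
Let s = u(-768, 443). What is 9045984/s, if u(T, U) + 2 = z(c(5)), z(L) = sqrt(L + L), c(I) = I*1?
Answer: 3015328 + 1507664*sqrt(10) ≈ 7.7830e+6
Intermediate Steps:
c(I) = I
z(L) = sqrt(2)*sqrt(L) (z(L) = sqrt(2*L) = sqrt(2)*sqrt(L))
u(T, U) = -2 + sqrt(10) (u(T, U) = -2 + sqrt(2)*sqrt(5) = -2 + sqrt(10))
s = -2 + sqrt(10) ≈ 1.1623
9045984/s = 9045984/(-2 + sqrt(10))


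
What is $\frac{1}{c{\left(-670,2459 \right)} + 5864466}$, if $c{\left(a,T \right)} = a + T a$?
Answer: $\frac{1}{4216266} \approx 2.3718 \cdot 10^{-7}$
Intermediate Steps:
$\frac{1}{c{\left(-670,2459 \right)} + 5864466} = \frac{1}{- 670 \left(1 + 2459\right) + 5864466} = \frac{1}{\left(-670\right) 2460 + 5864466} = \frac{1}{-1648200 + 5864466} = \frac{1}{4216266}$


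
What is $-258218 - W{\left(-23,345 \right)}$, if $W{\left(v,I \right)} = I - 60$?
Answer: $-258503$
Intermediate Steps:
$W{\left(v,I \right)} = -60 + I$
$-258218 - W{\left(-23,345 \right)} = -258218 - \left(-60 + 345\right) = -258218 - 285 = -258503$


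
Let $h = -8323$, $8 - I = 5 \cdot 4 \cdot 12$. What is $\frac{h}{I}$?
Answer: $\frac{287}{8} \approx 35.875$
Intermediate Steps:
$I = -232$ ($I = 8 - 5 \cdot 4 \cdot 12 = 8 - 20 \cdot 12 = 8 - 240 = -232$)
$\frac{h}{I} = - \frac{8323}{-232} = \left(-8323\right) \left(- \frac{1}{232}\right) = \frac{287}{8}$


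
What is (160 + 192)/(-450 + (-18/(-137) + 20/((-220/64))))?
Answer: -16577/21460 ≈ -0.77246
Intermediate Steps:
(160 + 192)/(-450 + (-18/(-137) + 20/((-220/64)))) = 352/(-450 + (-18*(-1/137) + 20/((-220*1/64)))) = 352/(-450 + (18/137 + 20/(-55/16))) = 352/(-450 + (18/137 + 20*(-16/55))) = 352/(-450 + (18/137 - 64/11)) = 352/(-450 - 8570/1507) = 352/(-686720/1507) = 352*(-1507/686720) = -16577/21460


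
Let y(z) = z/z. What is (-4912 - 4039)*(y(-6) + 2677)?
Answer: -23970778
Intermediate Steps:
y(z) = 1
(-4912 - 4039)*(y(-6) + 2677) = (-4912 - 4039)*(1 + 2677) = -8951*2678 = -23970778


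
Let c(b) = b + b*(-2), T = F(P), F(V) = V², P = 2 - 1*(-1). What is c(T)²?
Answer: 81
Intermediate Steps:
P = 3 (P = 2 + 1 = 3)
T = 9 (T = 3² = 9)
c(b) = -b (c(b) = b - 2*b = -b)
c(T)² = (-1*9)² = (-9)² = 81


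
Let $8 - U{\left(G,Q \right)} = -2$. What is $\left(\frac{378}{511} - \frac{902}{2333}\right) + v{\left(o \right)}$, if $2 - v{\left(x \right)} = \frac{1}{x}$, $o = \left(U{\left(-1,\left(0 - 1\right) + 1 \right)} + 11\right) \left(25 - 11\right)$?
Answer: $\frac{117651367}{50070846} \approx 2.3497$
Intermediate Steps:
$U{\left(G,Q \right)} = 10$ ($U{\left(G,Q \right)} = 8 - -2 = 8 + 2 = 10$)
$o = 294$ ($o = \left(10 + 11\right) \left(25 - 11\right) = 21 \cdot 14 = 294$)
$v{\left(x \right)} = 2 - \frac{1}{x}$
$\left(\frac{378}{511} - \frac{902}{2333}\right) + v{\left(o \right)} = \left(\frac{378}{511} - \frac{902}{2333}\right) + \left(2 - \frac{1}{294}\right) = \left(378 \cdot \frac{1}{511} - \frac{902}{2333}\right) + \left(2 - \frac{1}{294}\right) = \left(\frac{54}{73} - \frac{902}{2333}\right) + \left(2 - \frac{1}{294}\right) = \frac{60136}{170309} + \frac{587}{294} = \frac{117651367}{50070846}$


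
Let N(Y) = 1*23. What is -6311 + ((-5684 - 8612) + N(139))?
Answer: -20584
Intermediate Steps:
N(Y) = 23
-6311 + ((-5684 - 8612) + N(139)) = -6311 + ((-5684 - 8612) + 23) = -6311 + (-14296 + 23) = -6311 - 14273 = -20584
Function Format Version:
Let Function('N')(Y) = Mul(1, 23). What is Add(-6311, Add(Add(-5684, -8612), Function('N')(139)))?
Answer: -20584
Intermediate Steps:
Function('N')(Y) = 23
Add(-6311, Add(Add(-5684, -8612), Function('N')(139))) = Add(-6311, Add(Add(-5684, -8612), 23)) = Add(-6311, Add(-14296, 23)) = Add(-6311, -14273) = -20584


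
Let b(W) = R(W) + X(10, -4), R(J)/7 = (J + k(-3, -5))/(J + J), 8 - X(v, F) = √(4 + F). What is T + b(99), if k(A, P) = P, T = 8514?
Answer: 844007/99 ≈ 8525.3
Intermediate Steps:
X(v, F) = 8 - √(4 + F)
R(J) = 7*(-5 + J)/(2*J) (R(J) = 7*((J - 5)/(J + J)) = 7*((-5 + J)/((2*J))) = 7*((-5 + J)*(1/(2*J))) = 7*((-5 + J)/(2*J)) = 7*(-5 + J)/(2*J))
b(W) = 8 + 7*(-5 + W)/(2*W) (b(W) = 7*(-5 + W)/(2*W) + (8 - √(4 - 4)) = 7*(-5 + W)/(2*W) + (8 - √0) = 7*(-5 + W)/(2*W) + (8 - 1*0) = 7*(-5 + W)/(2*W) + (8 + 0) = 7*(-5 + W)/(2*W) + 8 = 8 + 7*(-5 + W)/(2*W))
T + b(99) = 8514 + (½)*(-35 + 23*99)/99 = 8514 + (½)*(1/99)*(-35 + 2277) = 8514 + (½)*(1/99)*2242 = 8514 + 1121/99 = 844007/99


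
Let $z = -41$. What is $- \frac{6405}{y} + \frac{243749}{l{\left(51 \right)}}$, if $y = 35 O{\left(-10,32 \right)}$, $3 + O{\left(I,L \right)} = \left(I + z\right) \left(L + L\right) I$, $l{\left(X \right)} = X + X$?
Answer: $\frac{2651739149}{1109658} \approx 2389.7$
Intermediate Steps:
$l{\left(X \right)} = 2 X$
$O{\left(I,L \right)} = -3 + 2 I L \left(-41 + I\right)$ ($O{\left(I,L \right)} = -3 + \left(I - 41\right) \left(L + L\right) I = -3 + \left(-41 + I\right) 2 L I = -3 + 2 L \left(-41 + I\right) I = -3 + 2 I L \left(-41 + I\right)$)
$y = 1142295$ ($y = 35 \left(-3 - \left(-820\right) 32 + 2 \cdot 32 \left(-10\right)^{2}\right) = 35 \left(-3 + 26240 + 2 \cdot 32 \cdot 100\right) = 35 \left(-3 + 26240 + 6400\right) = 35 \cdot 32637 = 1142295$)
$- \frac{6405}{y} + \frac{243749}{l{\left(51 \right)}} = - \frac{6405}{1142295} + \frac{243749}{2 \cdot 51} = \left(-6405\right) \frac{1}{1142295} + \frac{243749}{102} = - \frac{61}{10879} + 243749 \cdot \frac{1}{102} = - \frac{61}{10879} + \frac{243749}{102} = \frac{2651739149}{1109658}$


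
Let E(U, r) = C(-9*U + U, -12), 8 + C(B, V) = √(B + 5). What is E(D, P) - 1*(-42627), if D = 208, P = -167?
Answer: 42619 + I*√1659 ≈ 42619.0 + 40.731*I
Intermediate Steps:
C(B, V) = -8 + √(5 + B) (C(B, V) = -8 + √(B + 5) = -8 + √(5 + B))
E(U, r) = -8 + √(5 - 8*U) (E(U, r) = -8 + √(5 + (-9*U + U)) = -8 + √(5 - 8*U))
E(D, P) - 1*(-42627) = (-8 + √(5 - 8*208)) - 1*(-42627) = (-8 + √(5 - 1664)) + 42627 = (-8 + √(-1659)) + 42627 = (-8 + I*√1659) + 42627 = 42619 + I*√1659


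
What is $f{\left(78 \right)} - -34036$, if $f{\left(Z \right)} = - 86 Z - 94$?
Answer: $27234$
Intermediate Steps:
$f{\left(Z \right)} = -94 - 86 Z$
$f{\left(78 \right)} - -34036 = \left(-94 - 6708\right) - -34036 = \left(-94 - 6708\right) + 34036 = -6802 + 34036 = 27234$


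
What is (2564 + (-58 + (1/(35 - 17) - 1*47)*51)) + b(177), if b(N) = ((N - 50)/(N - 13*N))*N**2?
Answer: -21137/12 ≈ -1761.4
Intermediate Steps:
b(N) = -N*(-50 + N)/12 (b(N) = ((-50 + N)/((-12*N)))*N**2 = ((-50 + N)*(-1/(12*N)))*N**2 = (-(-50 + N)/(12*N))*N**2 = -N*(-50 + N)/12)
(2564 + (-58 + (1/(35 - 17) - 1*47)*51)) + b(177) = (2564 + (-58 + (1/(35 - 17) - 1*47)*51)) + (1/12)*177*(50 - 1*177) = (2564 + (-58 + (1/18 - 47)*51)) + (1/12)*177*(50 - 177) = (2564 + (-58 + (1/18 - 47)*51)) + (1/12)*177*(-127) = (2564 + (-58 - 845/18*51)) - 7493/4 = (2564 + (-58 - 14365/6)) - 7493/4 = (2564 - 14713/6) - 7493/4 = 671/6 - 7493/4 = -21137/12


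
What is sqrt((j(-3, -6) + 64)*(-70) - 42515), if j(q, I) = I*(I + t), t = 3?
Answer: I*sqrt(48255) ≈ 219.67*I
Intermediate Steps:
j(q, I) = I*(3 + I) (j(q, I) = I*(I + 3) = I*(3 + I))
sqrt((j(-3, -6) + 64)*(-70) - 42515) = sqrt((-6*(3 - 6) + 64)*(-70) - 42515) = sqrt((-6*(-3) + 64)*(-70) - 42515) = sqrt((18 + 64)*(-70) - 42515) = sqrt(82*(-70) - 42515) = sqrt(-5740 - 42515) = sqrt(-48255) = I*sqrt(48255)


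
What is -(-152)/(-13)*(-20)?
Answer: 3040/13 ≈ 233.85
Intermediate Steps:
-(-152)/(-13)*(-20) = -(-152)*(-1)/13*(-20) = -4*38/13*(-20) = -152/13*(-20) = 3040/13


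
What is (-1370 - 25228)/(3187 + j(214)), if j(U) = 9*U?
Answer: -26598/5113 ≈ -5.2020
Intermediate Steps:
(-1370 - 25228)/(3187 + j(214)) = (-1370 - 25228)/(3187 + 9*214) = -26598/(3187 + 1926) = -26598/5113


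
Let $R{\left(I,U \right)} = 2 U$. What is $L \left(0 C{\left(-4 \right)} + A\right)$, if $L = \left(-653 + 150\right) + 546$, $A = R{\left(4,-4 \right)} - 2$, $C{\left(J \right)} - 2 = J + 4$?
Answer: $-430$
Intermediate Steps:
$C{\left(J \right)} = 6 + J$ ($C{\left(J \right)} = 2 + \left(J + 4\right) = 2 + \left(4 + J\right) = 6 + J$)
$A = -10$ ($A = 2 \left(-4\right) - 2 = -8 - 2 = -10$)
$L = 43$ ($L = -503 + 546 = 43$)
$L \left(0 C{\left(-4 \right)} + A\right) = 43 \left(0 \left(6 - 4\right) - 10\right) = 43 \left(0 \cdot 2 - 10\right) = 43 \left(0 - 10\right) = 43 \left(-10\right) = -430$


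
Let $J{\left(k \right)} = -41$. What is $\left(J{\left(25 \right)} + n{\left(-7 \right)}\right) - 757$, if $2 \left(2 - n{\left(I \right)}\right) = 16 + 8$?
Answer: $-808$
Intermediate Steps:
$n{\left(I \right)} = -10$ ($n{\left(I \right)} = 2 - \frac{16 + 8}{2} = 2 - 12 = -10$)
$\left(J{\left(25 \right)} + n{\left(-7 \right)}\right) - 757 = \left(-41 - 10\right) - 757 = -51 - 757 = -808$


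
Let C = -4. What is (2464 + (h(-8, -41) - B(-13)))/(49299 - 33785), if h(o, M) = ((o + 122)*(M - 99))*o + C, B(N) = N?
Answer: 130153/15514 ≈ 8.3894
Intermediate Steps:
h(o, M) = -4 + o*(-99 + M)*(122 + o) (h(o, M) = ((o + 122)*(M - 99))*o - 4 = ((122 + o)*(-99 + M))*o - 4 = ((-99 + M)*(122 + o))*o - 4 = o*(-99 + M)*(122 + o) - 4 = -4 + o*(-99 + M)*(122 + o))
(2464 + (h(-8, -41) - B(-13)))/(49299 - 33785) = (2464 + ((-4 - 12078*(-8) - 99*(-8)² - 41*(-8)² + 122*(-41)*(-8)) - 1*(-13)))/(49299 - 33785) = (2464 + ((-4 + 96624 - 99*64 - 41*64 + 40016) + 13))/15514 = (2464 + ((-4 + 96624 - 6336 - 2624 + 40016) + 13))*(1/15514) = (2464 + (127676 + 13))*(1/15514) = (2464 + 127689)*(1/15514) = 130153*(1/15514) = 130153/15514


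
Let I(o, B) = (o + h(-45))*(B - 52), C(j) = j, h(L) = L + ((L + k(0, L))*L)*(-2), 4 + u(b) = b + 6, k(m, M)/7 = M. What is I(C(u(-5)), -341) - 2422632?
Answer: 10329432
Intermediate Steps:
k(m, M) = 7*M
u(b) = 2 + b (u(b) = -4 + (b + 6) = -4 + (6 + b) = 2 + b)
h(L) = L - 16*L² (h(L) = L + ((L + 7*L)*L)*(-2) = L + ((8*L)*L)*(-2) = L + (8*L²)*(-2) = L - 16*L²)
I(o, B) = (-32445 + o)*(-52 + B) (I(o, B) = (o - 45*(1 - 16*(-45)))*(B - 52) = (o - 45*(1 + 720))*(-52 + B) = (o - 45*721)*(-52 + B) = (o - 32445)*(-52 + B) = (-32445 + o)*(-52 + B))
I(C(u(-5)), -341) - 2422632 = (1687140 - 32445*(-341) - 52*(2 - 5) - 341*(2 - 5)) - 2422632 = (1687140 + 11063745 - 52*(-3) - 341*(-3)) - 2422632 = (1687140 + 11063745 + 156 + 1023) - 2422632 = 12752064 - 2422632 = 10329432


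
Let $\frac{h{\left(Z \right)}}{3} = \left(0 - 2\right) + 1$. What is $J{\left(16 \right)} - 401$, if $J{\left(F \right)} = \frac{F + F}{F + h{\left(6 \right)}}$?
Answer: $- \frac{5181}{13} \approx -398.54$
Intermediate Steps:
$h{\left(Z \right)} = -3$ ($h{\left(Z \right)} = 3 \left(\left(0 - 2\right) + 1\right) = 3 \left(-2 + 1\right) = 3 \left(-1\right) = -3$)
$J{\left(F \right)} = \frac{2 F}{-3 + F}$ ($J{\left(F \right)} = \frac{F + F}{F - 3} = \frac{2 F}{-3 + F}$)
$J{\left(16 \right)} - 401 = 2 \cdot 16 \frac{1}{-3 + 16} - 401 = 2 \cdot 16 \cdot \frac{1}{13} - 401 = \frac{32}{13} - 401 = - \frac{5181}{13}$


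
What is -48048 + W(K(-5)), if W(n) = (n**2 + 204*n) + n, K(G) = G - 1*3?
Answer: -49624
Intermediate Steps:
K(G) = -3 + G (K(G) = G - 3 = -3 + G)
W(n) = n**2 + 205*n
-48048 + W(K(-5)) = -48048 + (-3 - 5)*(205 + (-3 - 5)) = -48048 - 8*(205 - 8) = -48048 - 8*197 = -48048 - 1576 = -49624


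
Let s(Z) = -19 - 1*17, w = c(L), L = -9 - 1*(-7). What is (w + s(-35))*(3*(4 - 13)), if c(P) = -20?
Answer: 1512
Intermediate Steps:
L = -2 (L = -9 + 7 = -2)
w = -20
s(Z) = -36 (s(Z) = -19 - 17 = -36)
(w + s(-35))*(3*(4 - 13)) = (-20 - 36)*(3*(4 - 13)) = -168*(-9) = -56*(-27) = 1512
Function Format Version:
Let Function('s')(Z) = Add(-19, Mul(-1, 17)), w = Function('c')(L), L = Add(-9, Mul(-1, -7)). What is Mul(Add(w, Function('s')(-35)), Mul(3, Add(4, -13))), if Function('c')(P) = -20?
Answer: 1512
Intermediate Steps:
L = -2 (L = Add(-9, 7) = -2)
w = -20
Function('s')(Z) = -36 (Function('s')(Z) = Add(-19, -17) = -36)
Mul(Add(w, Function('s')(-35)), Mul(3, Add(4, -13))) = Mul(Add(-20, -36), Mul(3, Add(4, -13))) = Mul(-56, Mul(3, -9)) = Mul(-56, -27) = 1512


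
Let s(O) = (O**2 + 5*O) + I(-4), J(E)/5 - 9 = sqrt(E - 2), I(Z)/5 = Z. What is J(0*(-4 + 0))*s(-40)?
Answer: 62100 + 6900*I*sqrt(2) ≈ 62100.0 + 9758.1*I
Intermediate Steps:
I(Z) = 5*Z
J(E) = 45 + 5*sqrt(-2 + E) (J(E) = 45 + 5*sqrt(E - 2) = 45 + 5*sqrt(-2 + E))
s(O) = -20 + O**2 + 5*O (s(O) = (O**2 + 5*O) + 5*(-4) = (O**2 + 5*O) - 20 = -20 + O**2 + 5*O)
J(0*(-4 + 0))*s(-40) = (45 + 5*sqrt(-2 + 0*(-4 + 0)))*(-20 + (-40)**2 + 5*(-40)) = (45 + 5*sqrt(-2 + 0*(-4)))*(-20 + 1600 - 200) = (45 + 5*sqrt(-2 + 0))*1380 = (45 + 5*sqrt(-2))*1380 = (45 + 5*(I*sqrt(2)))*1380 = (45 + 5*I*sqrt(2))*1380 = 62100 + 6900*I*sqrt(2)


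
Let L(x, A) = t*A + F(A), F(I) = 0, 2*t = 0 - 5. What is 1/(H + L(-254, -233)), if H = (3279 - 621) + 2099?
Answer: 2/10679 ≈ 0.00018728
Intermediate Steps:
t = -5/2 (t = (0 - 5)/2 = (½)*(-5) = -5/2 ≈ -2.5000)
L(x, A) = -5*A/2 (L(x, A) = -5*A/2 + 0 = -5*A/2)
H = 4757 (H = 2658 + 2099 = 4757)
1/(H + L(-254, -233)) = 1/(4757 - 5/2*(-233)) = 1/(4757 + 1165/2) = 1/(10679/2) = 2/10679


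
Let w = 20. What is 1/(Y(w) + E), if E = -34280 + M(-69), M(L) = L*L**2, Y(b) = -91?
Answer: -1/362880 ≈ -2.7557e-6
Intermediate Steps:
M(L) = L**3
E = -362789 (E = -34280 + (-69)**3 = -34280 - 328509 = -362789)
1/(Y(w) + E) = 1/(-91 - 362789) = 1/(-362880) = -1/362880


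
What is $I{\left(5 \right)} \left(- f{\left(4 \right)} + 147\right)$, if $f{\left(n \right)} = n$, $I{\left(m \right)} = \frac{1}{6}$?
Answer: $\frac{143}{6} \approx 23.833$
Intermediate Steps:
$I{\left(m \right)} = \frac{1}{6}$
$I{\left(5 \right)} \left(- f{\left(4 \right)} + 147\right) = \frac{\left(-1\right) 4 + 147}{6} = \frac{-4 + 147}{6} = \frac{1}{6} \cdot 143 = \frac{143}{6}$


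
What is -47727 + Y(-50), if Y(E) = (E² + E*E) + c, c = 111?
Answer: -42616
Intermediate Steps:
Y(E) = 111 + 2*E² (Y(E) = (E² + E*E) + 111 = (E² + E²) + 111 = 2*E² + 111 = 111 + 2*E²)
-47727 + Y(-50) = -47727 + (111 + 2*(-50)²) = -47727 + (111 + 2*2500) = -47727 + (111 + 5000) = -47727 + 5111 = -42616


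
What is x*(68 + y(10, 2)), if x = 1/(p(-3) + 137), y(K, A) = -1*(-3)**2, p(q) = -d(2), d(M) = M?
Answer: 59/135 ≈ 0.43704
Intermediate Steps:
p(q) = -2 (p(q) = -1*2 = -2)
y(K, A) = -9 (y(K, A) = -1*9 = -9)
x = 1/135 (x = 1/(-2 + 137) = 1/135 ≈ 0.0074074)
x*(68 + y(10, 2)) = (68 - 9)/135 = (1/135)*59 = 59/135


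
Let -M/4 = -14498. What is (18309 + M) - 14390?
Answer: 61911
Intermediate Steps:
M = 57992 (M = -4*(-14498) = 57992)
(18309 + M) - 14390 = (18309 + 57992) - 14390 = 76301 - 14390 = 61911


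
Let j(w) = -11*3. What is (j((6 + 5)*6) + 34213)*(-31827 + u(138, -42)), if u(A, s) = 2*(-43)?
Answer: -1090786340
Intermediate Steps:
j(w) = -33
u(A, s) = -86
(j((6 + 5)*6) + 34213)*(-31827 + u(138, -42)) = (-33 + 34213)*(-31827 - 86) = 34180*(-31913) = -1090786340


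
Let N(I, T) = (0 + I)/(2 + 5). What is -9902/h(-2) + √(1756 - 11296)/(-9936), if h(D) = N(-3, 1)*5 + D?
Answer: 69314/29 - I*√265/1656 ≈ 2390.1 - 0.0098302*I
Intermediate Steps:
N(I, T) = I/7
h(D) = -15/7 + D (h(D) = ((⅐)*(-3))*5 + D = -3/7*5 + D = -15/7 + D)
-9902/h(-2) + √(1756 - 11296)/(-9936) = -9902/(-15/7 - 2) + √(1756 - 11296)/(-9936) = -9902/(-29/7) + √(-9540)*(-1/9936) = -9902*(-7/29) + (6*I*√265)*(-1/9936) = 69314/29 - I*√265/1656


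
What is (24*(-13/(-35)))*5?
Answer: 312/7 ≈ 44.571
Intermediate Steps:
(24*(-13/(-35)))*5 = (24*(-13*(-1/35)))*5 = (24*(13/35))*5 = (312/35)*5 = 312/7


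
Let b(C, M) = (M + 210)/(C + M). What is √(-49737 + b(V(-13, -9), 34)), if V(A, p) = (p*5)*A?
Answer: I*√19057127621/619 ≈ 223.02*I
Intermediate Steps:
V(A, p) = 5*A*p (V(A, p) = (5*p)*A = 5*A*p)
b(C, M) = (210 + M)/(C + M)
√(-49737 + b(V(-13, -9), 34)) = √(-49737 + (210 + 34)/(5*(-13)*(-9) + 34)) = √(-49737 + 244/(585 + 34)) = √(-49737 + 244/619) = √(-30786959/619) = I*√19057127621/619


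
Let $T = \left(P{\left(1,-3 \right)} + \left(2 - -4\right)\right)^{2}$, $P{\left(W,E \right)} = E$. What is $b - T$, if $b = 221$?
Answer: $212$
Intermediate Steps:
$T = 9$ ($T = \left(-3 + \left(2 - -4\right)\right)^{2} = \left(-3 + \left(2 + 4\right)\right)^{2} = \left(-3 + 6\right)^{2} = 3^{2} = 9$)
$b - T = 221 - 9 = 212$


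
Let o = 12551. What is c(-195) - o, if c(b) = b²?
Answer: 25474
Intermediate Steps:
c(-195) - o = (-195)² - 1*12551 = 38025 - 12551 = 25474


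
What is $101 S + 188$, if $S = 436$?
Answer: $44224$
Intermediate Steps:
$101 S + 188 = 101 \cdot 436 + 188 = 44036 + 188 = 44224$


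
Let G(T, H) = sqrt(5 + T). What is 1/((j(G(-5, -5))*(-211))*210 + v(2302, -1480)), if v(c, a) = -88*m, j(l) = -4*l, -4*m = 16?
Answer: 1/352 ≈ 0.0028409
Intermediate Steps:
m = -4 (m = -1/4*16 = -4)
v(c, a) = 352 (v(c, a) = -88*(-4) = 352)
1/((j(G(-5, -5))*(-211))*210 + v(2302, -1480)) = 1/((-4*sqrt(5 - 5)*(-211))*210 + 352) = 1/((-4*sqrt(0)*(-211))*210 + 352) = 1/((-4*0*(-211))*210 + 352) = 1/((0*(-211))*210 + 352) = 1/(0*210 + 352) = 1/(0 + 352) = 1/352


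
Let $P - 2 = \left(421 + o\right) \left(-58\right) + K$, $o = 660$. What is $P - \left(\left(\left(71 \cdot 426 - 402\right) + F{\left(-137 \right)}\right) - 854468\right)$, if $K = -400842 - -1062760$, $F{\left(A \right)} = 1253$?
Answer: $1422593$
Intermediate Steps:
$K = 661918$ ($K = -400842 + 1062760 = 661918$)
$P = 599222$ ($P = 2 + \left(\left(421 + 660\right) \left(-58\right) + 661918\right) = 2 + \left(1081 \left(-58\right) + 661918\right) = 2 + \left(-62698 + 661918\right) = 2 + 599220 = 599222$)
$P - \left(\left(\left(71 \cdot 426 - 402\right) + F{\left(-137 \right)}\right) - 854468\right) = 599222 - \left(\left(\left(71 \cdot 426 - 402\right) + 1253\right) - 854468\right) = 599222 - \left(\left(\left(30246 - 402\right) + 1253\right) - 854468\right) = 599222 - \left(\left(29844 + 1253\right) - 854468\right) = 599222 - \left(31097 - 854468\right) = 599222 - -823371 = 599222 + 823371 = 1422593$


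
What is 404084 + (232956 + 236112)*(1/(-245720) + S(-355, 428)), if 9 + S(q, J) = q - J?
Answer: -22796536251227/61430 ≈ -3.7110e+8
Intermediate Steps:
S(q, J) = -9 + q - J (S(q, J) = -9 + (q - J) = -9 + q - J)
404084 + (232956 + 236112)*(1/(-245720) + S(-355, 428)) = 404084 + (232956 + 236112)*(1/(-245720) + (-9 - 355 - 1*428)) = 404084 + 469068*(-1/245720 + (-9 - 355 - 428)) = 404084 + 469068*(-1/245720 - 792) = 404084 + 469068*(-194610241/245720) = 404084 - 22821359131347/61430 = -22796536251227/61430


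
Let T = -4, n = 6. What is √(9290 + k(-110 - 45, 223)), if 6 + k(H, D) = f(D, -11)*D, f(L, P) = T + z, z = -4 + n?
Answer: 3*√982 ≈ 94.011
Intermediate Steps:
z = 2 (z = -4 + 6 = 2)
f(L, P) = -2 (f(L, P) = -4 + 2 = -2)
k(H, D) = -6 - 2*D
√(9290 + k(-110 - 45, 223)) = √(9290 + (-6 - 2*223)) = √(9290 + (-6 - 446)) = √(9290 - 452) = √8838 = 3*√982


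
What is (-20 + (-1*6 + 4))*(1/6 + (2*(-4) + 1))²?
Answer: -18491/18 ≈ -1027.3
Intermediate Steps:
(-20 + (-1*6 + 4))*(1/6 + (2*(-4) + 1))² = (-20 + (-6 + 4))*(⅙ + (-8 + 1))² = (-20 - 2)*(⅙ - 7)² = -22*(-41/6)² = -22*1681/36 = -18491/18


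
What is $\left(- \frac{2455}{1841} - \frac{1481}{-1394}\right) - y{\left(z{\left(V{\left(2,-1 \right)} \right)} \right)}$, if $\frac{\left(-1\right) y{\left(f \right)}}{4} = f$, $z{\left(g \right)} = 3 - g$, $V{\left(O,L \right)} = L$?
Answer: $\frac{40365915}{2566354} \approx 15.729$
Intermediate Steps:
$y{\left(f \right)} = - 4 f$
$\left(- \frac{2455}{1841} - \frac{1481}{-1394}\right) - y{\left(z{\left(V{\left(2,-1 \right)} \right)} \right)} = \left(- \frac{2455}{1841} - \frac{1481}{-1394}\right) - - 4 \left(3 - -1\right) = \left(\left(-2455\right) \frac{1}{1841} - - \frac{1481}{1394}\right) - - 4 \left(3 + 1\right) = \left(- \frac{2455}{1841} + \frac{1481}{1394}\right) - \left(-4\right) 4 = - \frac{695749}{2566354} - -16 = - \frac{695749}{2566354} + 16 = \frac{40365915}{2566354}$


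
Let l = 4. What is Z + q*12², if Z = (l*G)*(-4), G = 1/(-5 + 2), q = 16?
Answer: 6928/3 ≈ 2309.3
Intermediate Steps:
G = -⅓ (G = 1/(-3) = -⅓ ≈ -0.33333)
Z = 16/3 (Z = (4*(-⅓))*(-4) = -4/3*(-4) = 16/3 ≈ 5.3333)
Z + q*12² = 16/3 + 16*12² = 16/3 + 16*144 = 16/3 + 2304 = 6928/3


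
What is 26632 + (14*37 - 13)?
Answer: 27137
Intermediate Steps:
26632 + (14*37 - 13) = 26632 + (518 - 13) = 26632 + 505 = 27137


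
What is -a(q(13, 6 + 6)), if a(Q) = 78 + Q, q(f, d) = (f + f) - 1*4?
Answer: -100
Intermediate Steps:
q(f, d) = -4 + 2*f (q(f, d) = 2*f - 4 = -4 + 2*f)
-a(q(13, 6 + 6)) = -(78 + (-4 + 2*13)) = -(78 + (-4 + 26)) = -(78 + 22) = -1*100 = -100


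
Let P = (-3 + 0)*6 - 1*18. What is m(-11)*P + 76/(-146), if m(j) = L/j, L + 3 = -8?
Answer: -2666/73 ≈ -36.521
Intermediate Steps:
L = -11 (L = -3 - 8 = -11)
m(j) = -11/j
P = -36 (P = -3*6 - 18 = -18 - 18 = -36)
m(-11)*P + 76/(-146) = -11/(-11)*(-36) + 76/(-146) = -11*(-1/11)*(-36) + 76*(-1/146) = 1*(-36) - 38/73 = -36 - 38/73 = -2666/73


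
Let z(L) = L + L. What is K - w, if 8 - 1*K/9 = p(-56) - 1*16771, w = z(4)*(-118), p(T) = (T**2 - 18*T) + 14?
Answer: 114533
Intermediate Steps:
p(T) = 14 + T**2 - 18*T
z(L) = 2*L
w = -944 (w = (2*4)*(-118) = 8*(-118) = -944)
K = 113589 (K = 72 - 9*((14 + (-56)**2 - 18*(-56)) - 1*16771) = 72 - 9*((14 + 3136 + 1008) - 16771) = 72 - 9*(4158 - 16771) = 72 - 9*(-12613) = 72 + 113517 = 113589)
K - w = 113589 - 1*(-944) = 113589 + 944 = 114533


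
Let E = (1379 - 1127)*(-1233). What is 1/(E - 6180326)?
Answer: -1/6491042 ≈ -1.5406e-7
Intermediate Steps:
E = -310716 (E = 252*(-1233) = -310716)
1/(E - 6180326) = 1/(-310716 - 6180326) = 1/(-6491042) = -1/6491042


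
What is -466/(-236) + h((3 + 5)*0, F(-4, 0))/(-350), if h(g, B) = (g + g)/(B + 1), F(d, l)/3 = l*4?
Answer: 233/118 ≈ 1.9746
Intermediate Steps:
F(d, l) = 12*l (F(d, l) = 3*(l*4) = 3*(4*l) = 12*l)
h(g, B) = 2*g/(1 + B) (h(g, B) = (2*g)/(1 + B) = 2*g/(1 + B))
-466/(-236) + h((3 + 5)*0, F(-4, 0))/(-350) = -466/(-236) + (2*((3 + 5)*0)/(1 + 12*0))/(-350) = -466*(-1/236) + (2*(8*0)/(1 + 0))*(-1/350) = 233/118 + (2*0/1)*(-1/350) = 233/118 + (2*0*1)*(-1/350) = 233/118 + 0*(-1/350) = 233/118 + 0 = 233/118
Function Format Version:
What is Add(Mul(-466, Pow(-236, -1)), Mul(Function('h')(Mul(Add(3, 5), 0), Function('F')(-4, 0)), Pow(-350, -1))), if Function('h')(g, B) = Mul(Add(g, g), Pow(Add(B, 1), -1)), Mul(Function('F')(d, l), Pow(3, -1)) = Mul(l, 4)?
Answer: Rational(233, 118) ≈ 1.9746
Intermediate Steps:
Function('F')(d, l) = Mul(12, l) (Function('F')(d, l) = Mul(3, Mul(l, 4)) = Mul(3, Mul(4, l)) = Mul(12, l))
Function('h')(g, B) = Mul(2, g, Pow(Add(1, B), -1)) (Function('h')(g, B) = Mul(Mul(2, g), Pow(Add(1, B), -1)) = Mul(2, g, Pow(Add(1, B), -1)))
Add(Mul(-466, Pow(-236, -1)), Mul(Function('h')(Mul(Add(3, 5), 0), Function('F')(-4, 0)), Pow(-350, -1))) = Add(Mul(-466, Pow(-236, -1)), Mul(Mul(2, Mul(Add(3, 5), 0), Pow(Add(1, Mul(12, 0)), -1)), Pow(-350, -1))) = Add(Mul(-466, Rational(-1, 236)), Mul(Mul(2, Mul(8, 0), Pow(Add(1, 0), -1)), Rational(-1, 350))) = Add(Rational(233, 118), Mul(Mul(2, 0, Pow(1, -1)), Rational(-1, 350))) = Add(Rational(233, 118), Mul(Mul(2, 0, 1), Rational(-1, 350))) = Add(Rational(233, 118), Mul(0, Rational(-1, 350))) = Add(Rational(233, 118), 0) = Rational(233, 118)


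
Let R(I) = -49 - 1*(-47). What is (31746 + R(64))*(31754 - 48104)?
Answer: -519014400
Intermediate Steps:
R(I) = -2 (R(I) = -49 + 47 = -2)
(31746 + R(64))*(31754 - 48104) = (31746 - 2)*(31754 - 48104) = 31744*(-16350) = -519014400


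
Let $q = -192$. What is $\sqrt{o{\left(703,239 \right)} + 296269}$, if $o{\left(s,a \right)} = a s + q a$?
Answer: $\sqrt{418398} \approx 646.84$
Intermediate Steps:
$o{\left(s,a \right)} = - 192 a + a s$ ($o{\left(s,a \right)} = a s - 192 a = - 192 a + a s$)
$\sqrt{o{\left(703,239 \right)} + 296269} = \sqrt{239 \left(-192 + 703\right) + 296269} = \sqrt{239 \cdot 511 + 296269} = \sqrt{122129 + 296269} = \sqrt{418398}$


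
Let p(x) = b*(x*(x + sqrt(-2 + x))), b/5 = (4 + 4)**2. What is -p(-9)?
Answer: -25920 + 2880*I*sqrt(11) ≈ -25920.0 + 9551.9*I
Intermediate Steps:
b = 320 (b = 5*(4 + 4)**2 = 5*8**2 = 5*64 = 320)
p(x) = 320*x*(x + sqrt(-2 + x)) (p(x) = 320*(x*(x + sqrt(-2 + x))) = 320*x*(x + sqrt(-2 + x)))
-p(-9) = -320*(-9)*(-9 + sqrt(-2 - 9)) = -320*(-9)*(-9 + sqrt(-11)) = -320*(-9)*(-9 + I*sqrt(11)) = -(25920 - 2880*I*sqrt(11)) = -25920 + 2880*I*sqrt(11)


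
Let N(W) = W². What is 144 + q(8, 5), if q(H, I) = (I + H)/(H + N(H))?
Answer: 10381/72 ≈ 144.18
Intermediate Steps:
q(H, I) = (H + I)/(H + H²) (q(H, I) = (I + H)/(H + H²) = (H + I)/(H + H²))
144 + q(8, 5) = 144 + (8 + 5)/(8*(1 + 8)) = 144 + (⅛)*13/9 = 144 + (⅛)*(⅑)*13 = 144 + 13/72 = 10381/72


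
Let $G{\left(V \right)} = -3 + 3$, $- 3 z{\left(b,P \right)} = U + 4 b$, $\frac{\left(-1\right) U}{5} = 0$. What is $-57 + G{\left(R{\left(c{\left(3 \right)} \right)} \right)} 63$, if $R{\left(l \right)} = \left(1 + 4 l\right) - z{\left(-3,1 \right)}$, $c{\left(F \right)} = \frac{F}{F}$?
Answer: $-57$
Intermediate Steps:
$U = 0$ ($U = \left(-5\right) 0 = 0$)
$c{\left(F \right)} = 1$
$z{\left(b,P \right)} = - \frac{4 b}{3}$ ($z{\left(b,P \right)} = - \frac{0 + 4 b}{3} = - \frac{4 b}{3}$)
$R{\left(l \right)} = -3 + 4 l$ ($R{\left(l \right)} = \left(1 + 4 l\right) - \left(- \frac{4}{3}\right) \left(-3\right) = \left(1 + 4 l\right) - 4 = -3 + 4 l$)
$G{\left(V \right)} = 0$
$-57 + G{\left(R{\left(c{\left(3 \right)} \right)} \right)} 63 = -57 + 0 \cdot 63 = -57 + 0 = -57$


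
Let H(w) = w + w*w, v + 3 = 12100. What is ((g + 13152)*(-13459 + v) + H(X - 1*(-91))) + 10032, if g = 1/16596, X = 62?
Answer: -49454503607/2766 ≈ -1.7879e+7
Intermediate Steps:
v = 12097 (v = -3 + 12100 = 12097)
g = 1/16596 ≈ 6.0255e-5
H(w) = w + w²
((g + 13152)*(-13459 + v) + H(X - 1*(-91))) + 10032 = ((1/16596 + 13152)*(-13459 + 12097) + (62 - 1*(-91))*(1 + (62 - 1*(-91)))) + 10032 = ((218270593/16596)*(-1362) + (62 + 91)*(1 + (62 + 91))) + 10032 = (-49547424611/2766 + 153*(1 + 153)) + 10032 = (-49547424611/2766 + 153*154) + 10032 = (-49547424611/2766 + 23562) + 10032 = -49482252119/2766 + 10032 = -49454503607/2766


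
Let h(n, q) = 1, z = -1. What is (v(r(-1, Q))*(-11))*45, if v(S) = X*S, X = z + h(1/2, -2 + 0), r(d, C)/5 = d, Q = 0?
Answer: 0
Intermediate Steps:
r(d, C) = 5*d
X = 0 (X = -1 + 1 = 0)
v(S) = 0 (v(S) = 0*S = 0)
(v(r(-1, Q))*(-11))*45 = (0*(-11))*45 = 0*45 = 0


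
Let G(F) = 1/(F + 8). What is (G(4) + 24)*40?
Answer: 2890/3 ≈ 963.33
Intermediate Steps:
G(F) = 1/(8 + F)
(G(4) + 24)*40 = (1/(8 + 4) + 24)*40 = (1/12 + 24)*40 = (289/12)*40 = 2890/3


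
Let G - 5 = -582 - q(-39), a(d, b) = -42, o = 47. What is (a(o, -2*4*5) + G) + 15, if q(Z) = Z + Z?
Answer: -526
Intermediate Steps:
q(Z) = 2*Z
G = -499 (G = 5 + (-582 - 2*(-39)) = 5 + (-582 - 1*(-78)) = 5 + (-582 + 78) = 5 - 504 = -499)
(a(o, -2*4*5) + G) + 15 = (-42 - 499) + 15 = -541 + 15 = -526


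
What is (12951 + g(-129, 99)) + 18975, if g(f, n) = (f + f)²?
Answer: 98490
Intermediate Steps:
g(f, n) = 4*f² (g(f, n) = (2*f)² = 4*f²)
(12951 + g(-129, 99)) + 18975 = (12951 + 4*(-129)²) + 18975 = (12951 + 4*16641) + 18975 = (12951 + 66564) + 18975 = 79515 + 18975 = 98490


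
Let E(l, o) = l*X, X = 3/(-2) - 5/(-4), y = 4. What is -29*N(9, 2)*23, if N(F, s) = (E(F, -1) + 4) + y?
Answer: -15341/4 ≈ -3835.3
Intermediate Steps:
X = -1/4 (X = 3*(-1/2) - 5*(-1/4) = -3/2 + 5/4 = -1/4 ≈ -0.25000)
E(l, o) = -l/4 (E(l, o) = l*(-1/4) = -l/4)
N(F, s) = 8 - F/4 (N(F, s) = (-F/4 + 4) + 4 = (4 - F/4) + 4 = 8 - F/4)
-29*N(9, 2)*23 = -29*(8 - 1/4*9)*23 = -29*(8 - 9/4)*23 = -29*23/4*23 = -667/4*23 = -15341/4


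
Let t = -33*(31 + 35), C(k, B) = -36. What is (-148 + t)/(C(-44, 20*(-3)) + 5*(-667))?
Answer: 2326/3371 ≈ 0.69000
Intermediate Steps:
t = -2178 (t = -33*66 = -2178)
(-148 + t)/(C(-44, 20*(-3)) + 5*(-667)) = (-148 - 2178)/(-36 + 5*(-667)) = -2326/(-36 - 3335) = -2326/(-3371) = -2326*(-1/3371) = 2326/3371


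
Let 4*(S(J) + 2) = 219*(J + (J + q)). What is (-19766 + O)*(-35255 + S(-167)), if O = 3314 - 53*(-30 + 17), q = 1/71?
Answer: 239694306005/284 ≈ 8.4399e+8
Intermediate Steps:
q = 1/71 ≈ 0.014085
O = 4003 (O = 3314 - 53*(-13) = 3314 - 1*(-689) = 3314 + 689 = 4003)
S(J) = -349/284 + 219*J/2 (S(J) = -2 + (219*(J + (J + 1/71)))/4 = -2 + (219*(J + (1/71 + J)))/4 = -2 + (219*(1/71 + 2*J))/4 = -2 + (219/71 + 438*J)/4 = -2 + (219/284 + 219*J/2) = -349/284 + 219*J/2)
(-19766 + O)*(-35255 + S(-167)) = (-19766 + 4003)*(-35255 + (-349/284 + (219/2)*(-167))) = -15763*(-35255 + (-349/284 - 36573/2)) = -15763*(-35255 - 5193715/284) = -15763*(-15206135/284) = 239694306005/284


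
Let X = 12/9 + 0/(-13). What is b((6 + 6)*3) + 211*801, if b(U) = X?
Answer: 507037/3 ≈ 1.6901e+5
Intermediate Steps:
X = 4/3 (X = 12*(⅑) + 0*(-1/13) = 4/3 + 0 = 4/3 ≈ 1.3333)
b(U) = 4/3
b((6 + 6)*3) + 211*801 = 4/3 + 211*801 = 4/3 + 169011 = 507037/3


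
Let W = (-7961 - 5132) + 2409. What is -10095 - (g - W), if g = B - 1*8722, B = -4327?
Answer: -7730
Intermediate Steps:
W = -10684 (W = -13093 + 2409 = -10684)
g = -13049 (g = -4327 - 1*8722 = -4327 - 8722 = -13049)
-10095 - (g - W) = -10095 - (-13049 - 1*(-10684)) = -10095 - (-13049 + 10684) = -10095 - 1*(-2365) = -10095 + 2365 = -7730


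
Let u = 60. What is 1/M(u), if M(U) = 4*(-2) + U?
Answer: 1/52 ≈ 0.019231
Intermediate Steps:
M(U) = -8 + U
1/M(u) = 1/(-8 + 60) = 1/52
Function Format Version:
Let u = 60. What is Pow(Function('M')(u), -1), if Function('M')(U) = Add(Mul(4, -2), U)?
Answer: Rational(1, 52) ≈ 0.019231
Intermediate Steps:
Function('M')(U) = Add(-8, U)
Pow(Function('M')(u), -1) = Pow(Add(-8, 60), -1) = Pow(52, -1) = Rational(1, 52)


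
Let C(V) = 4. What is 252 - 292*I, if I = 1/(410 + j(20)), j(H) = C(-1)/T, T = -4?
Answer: 102776/409 ≈ 251.29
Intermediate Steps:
j(H) = -1 (j(H) = 4/(-4) = 4*(-1/4) = -1)
I = 1/409 (I = 1/(410 - 1) = 1/409 ≈ 0.0024450)
252 - 292*I = 252 - 292*1/409 = 252 - 292/409 = 102776/409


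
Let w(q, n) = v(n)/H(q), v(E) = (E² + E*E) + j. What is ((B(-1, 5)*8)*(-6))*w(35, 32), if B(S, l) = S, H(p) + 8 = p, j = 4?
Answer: 3648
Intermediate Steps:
H(p) = -8 + p
v(E) = 4 + 2*E² (v(E) = (E² + E*E) + 4 = (E² + E²) + 4 = 2*E² + 4 = 4 + 2*E²)
w(q, n) = (4 + 2*n²)/(-8 + q)
((B(-1, 5)*8)*(-6))*w(35, 32) = (-1*8*(-6))*(2*(2 + 32²)/(-8 + 35)) = (-8*(-6))*(2*(2 + 1024)/27) = 48*(2*(1/27)*1026) = 48*76 = 3648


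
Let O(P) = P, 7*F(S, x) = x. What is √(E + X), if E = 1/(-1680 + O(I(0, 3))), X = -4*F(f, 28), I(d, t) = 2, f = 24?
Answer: I*√45052622/1678 ≈ 4.0001*I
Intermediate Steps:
F(S, x) = x/7
X = -16 (X = -4*28/7 = -4*4 = -16)
E = -1/1678 (E = 1/(-1680 + 2) = 1/(-1678) = -1/1678 ≈ -0.00059595)
√(E + X) = √(-1/1678 - 16) = √(-26849/1678) = I*√45052622/1678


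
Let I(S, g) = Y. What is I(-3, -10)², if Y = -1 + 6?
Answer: 25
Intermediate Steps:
Y = 5
I(S, g) = 5
I(-3, -10)² = 5² = 25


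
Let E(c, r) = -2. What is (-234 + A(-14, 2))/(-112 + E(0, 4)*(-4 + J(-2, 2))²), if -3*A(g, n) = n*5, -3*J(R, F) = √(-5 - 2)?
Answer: 684588/414913 - 25632*I*√7/414913 ≈ 1.65 - 0.16345*I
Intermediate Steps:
J(R, F) = -I*√7/3 (J(R, F) = -√(-5 - 2)/3 = -I*√7/3)
A(g, n) = -5*n/3 (A(g, n) = -n*5/3 = -5*n/3)
(-234 + A(-14, 2))/(-112 + E(0, 4)*(-4 + J(-2, 2))²) = (-234 - 5/3*2)/(-112 - 2*(-4 - I*√7/3)²) = (-234 - 10/3)/(-112 - 2*(-4 - I*√7/3)²) = -712/(3*(-112 - 2*(-4 - I*√7/3)²))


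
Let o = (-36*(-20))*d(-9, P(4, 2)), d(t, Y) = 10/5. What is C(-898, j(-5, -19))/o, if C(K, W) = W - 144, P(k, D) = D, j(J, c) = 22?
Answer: -61/720 ≈ -0.084722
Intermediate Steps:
d(t, Y) = 2 (d(t, Y) = 10*(⅕) = 2)
o = 1440 (o = -36*(-20)*2 = 720*2 = 1440)
C(K, W) = -144 + W
C(-898, j(-5, -19))/o = (-144 + 22)/1440 = -122*1/1440 = -61/720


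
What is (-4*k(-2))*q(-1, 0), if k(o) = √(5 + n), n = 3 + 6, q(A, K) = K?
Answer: 0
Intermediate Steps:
n = 9
k(o) = √14 (k(o) = √(5 + 9) = √14)
(-4*k(-2))*q(-1, 0) = -4*√14*0 = 0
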